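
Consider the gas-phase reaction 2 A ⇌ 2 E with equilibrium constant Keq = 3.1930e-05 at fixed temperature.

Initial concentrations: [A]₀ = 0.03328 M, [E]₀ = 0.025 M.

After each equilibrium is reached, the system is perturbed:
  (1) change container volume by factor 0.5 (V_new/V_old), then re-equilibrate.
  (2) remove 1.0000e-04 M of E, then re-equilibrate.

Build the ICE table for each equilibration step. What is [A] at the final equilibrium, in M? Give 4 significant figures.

Q₀ = 0.5643 vs Keq = 3.1930e-05 ⇒ Q>K, reverse
Step 1:
                  A         E
  init      0.03328     0.025
  Δ         0.02467  -0.02467
  eq        0.05795 3.2747e-04
  solve Keq expr → x = -0.01234; check Q = 3.1930e-05
Then change container volume by factor 0.5 (V_new/V_old).
Step 2:
                  A         E
  init       0.1159 6.5494e-04
  Δ               0         0
  eq         0.1159 6.5494e-04
  solve Keq expr → x = 0; check Q = 3.1930e-05
Then remove 1.0000e-04 M of E.
Step 3:
                  A         E
  init       0.1159 5.5494e-04
  Δ       -9.9438e-05 9.9438e-05
  eq         0.1158 6.5438e-04
  solve Keq expr → x = 4.9719e-05; check Q = 3.1930e-05

[A]_eq = 0.1158 M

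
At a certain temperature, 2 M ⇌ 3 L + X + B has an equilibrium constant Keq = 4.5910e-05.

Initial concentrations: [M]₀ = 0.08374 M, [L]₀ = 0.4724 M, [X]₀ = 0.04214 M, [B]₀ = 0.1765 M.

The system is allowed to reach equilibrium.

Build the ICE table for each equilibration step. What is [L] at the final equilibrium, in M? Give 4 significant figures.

Q₀ = 0.1118 vs Keq = 4.5910e-05 ⇒ Q>K, reverse
Step 1:
                   M          L          X          B
  init       0.08374     0.4724    0.04214     0.1765
  Δ          0.08382    -0.1257   -0.04191   -0.04191
  eq          0.1676     0.3467 2.2987e-04     0.1346
  solve Keq expr → x = -0.04191; check Q = 4.5910e-05

[L]_eq = 0.3467 M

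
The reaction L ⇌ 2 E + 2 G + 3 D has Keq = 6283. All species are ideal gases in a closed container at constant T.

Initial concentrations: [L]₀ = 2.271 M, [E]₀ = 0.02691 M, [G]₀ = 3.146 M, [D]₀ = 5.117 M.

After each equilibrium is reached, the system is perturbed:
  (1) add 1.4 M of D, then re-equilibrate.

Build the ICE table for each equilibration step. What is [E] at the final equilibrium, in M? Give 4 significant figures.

Q₀ = 0.4228 vs Keq = 6283 ⇒ Q<K, forward
Step 1:
                    L           E           G           D
  Initial       2.271     0.02691       3.146       5.117
  Change      -0.6182       1.236       1.236       1.855
  Equil         1.653       1.263       4.382       6.972
  solve Keq expr → x = 0.6182; check Q = 6283
Then add 1.4 M of D.
Step 2:
                    L           E           G           D
  Initial       1.653       1.263       4.382       8.372
  Change        0.091      -0.182      -0.182      -0.273
  Equil         1.744       1.081         4.2       8.099
  solve Keq expr → x = -0.091; check Q = 6283

[E]_eq = 1.081 M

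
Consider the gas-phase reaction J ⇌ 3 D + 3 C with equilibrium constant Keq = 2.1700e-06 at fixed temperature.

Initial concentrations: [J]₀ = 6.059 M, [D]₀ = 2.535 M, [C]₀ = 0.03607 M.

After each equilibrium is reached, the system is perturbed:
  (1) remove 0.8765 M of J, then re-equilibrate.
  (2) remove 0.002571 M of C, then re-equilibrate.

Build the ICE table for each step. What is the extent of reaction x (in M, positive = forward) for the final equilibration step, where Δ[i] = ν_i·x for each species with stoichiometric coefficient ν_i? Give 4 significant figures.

x = 8.5380e-04 M

Q₀ = 1.2617e-04 vs Keq = 2.1700e-06 ⇒ Q>K, reverse
Step 1:
                    J           D           C
  Initial       6.059       2.535     0.03607
  Change     0.008885    -0.02666    -0.02666
  Equil         6.068       2.508    0.009414
  solve Keq expr → x = -0.008885; check Q = 2.1700e-06
Then remove 0.8765 M of J.
Step 2:
                    J           D           C
  Initial       5.191       2.508    0.009414
  Change   1.5842e-04 -4.7527e-04 -4.7527e-04
  Equil         5.192       2.508    0.008939
  solve Keq expr → x = -1.5842e-04; check Q = 2.1700e-06
Then remove 0.002571 M of C.
Step 3:
                    J           D           C
  Initial       5.192       2.508    0.006368
  Change  -8.5380e-04    0.002561    0.002561
  Equil         5.191        2.51    0.008929
  solve Keq expr → x = 8.5380e-04; check Q = 2.1700e-06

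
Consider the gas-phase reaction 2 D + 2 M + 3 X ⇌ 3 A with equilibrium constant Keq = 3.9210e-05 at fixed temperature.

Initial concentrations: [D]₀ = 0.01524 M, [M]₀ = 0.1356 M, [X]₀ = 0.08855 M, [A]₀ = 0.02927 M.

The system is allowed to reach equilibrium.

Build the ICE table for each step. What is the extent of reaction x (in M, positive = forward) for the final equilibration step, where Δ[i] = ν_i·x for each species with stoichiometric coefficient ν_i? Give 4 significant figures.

x = -0.009716 M

Q₀ = 8457 vs Keq = 3.9210e-05 ⇒ Q>K, reverse
Step 1:
                    D           M           X           A
  I           0.01524      0.1356     0.08855     0.02927
  C           0.01943     0.01943     0.02915    -0.02915
  E           0.03467       0.155      0.1177  1.2270e-04
  solve Keq expr → x = -0.009716; check Q = 3.9210e-05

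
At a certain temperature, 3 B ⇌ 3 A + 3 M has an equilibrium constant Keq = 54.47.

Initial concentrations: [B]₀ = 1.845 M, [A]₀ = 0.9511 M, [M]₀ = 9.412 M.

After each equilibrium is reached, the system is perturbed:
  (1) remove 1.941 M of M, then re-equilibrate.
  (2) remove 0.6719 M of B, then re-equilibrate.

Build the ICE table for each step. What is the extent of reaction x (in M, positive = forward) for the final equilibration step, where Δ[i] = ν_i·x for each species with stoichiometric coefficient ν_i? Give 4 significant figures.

Q₀ = 114.2 vs Keq = 54.47 ⇒ Q>K, reverse
Step 1:
                   B          A          M
  I            1.845     0.9511      9.412
  C           0.1397    -0.1397    -0.1397
  E            1.985     0.8114      9.272
  solve Keq expr → x = -0.04657; check Q = 54.47
Then remove 1.941 M of M.
Step 2:
                   B          A          M
  I            1.985     0.8114      7.331
  C          -0.1305     0.1305     0.1305
  E            1.854     0.9419      7.462
  solve Keq expr → x = 0.04352; check Q = 54.47
Then remove 0.6719 M of B.
Step 3:
                   B          A          M
  I            1.182     0.9419      7.462
  C           0.2126    -0.2126    -0.2126
  E            1.395     0.7294      7.249
  solve Keq expr → x = -0.07086; check Q = 54.47

x = -0.07086 M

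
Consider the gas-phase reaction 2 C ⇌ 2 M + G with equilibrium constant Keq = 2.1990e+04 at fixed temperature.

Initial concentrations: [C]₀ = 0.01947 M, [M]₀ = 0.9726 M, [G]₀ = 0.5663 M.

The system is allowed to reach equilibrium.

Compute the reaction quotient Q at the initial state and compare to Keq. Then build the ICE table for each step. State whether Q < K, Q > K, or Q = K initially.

Q₀ = 1413; Q < K (proceeds forward)

Q₀ = 1413 vs Keq = 2.1990e+04 ⇒ Q<K, forward
Step 1:
                  C         M         G
  Initial   0.01947    0.9726    0.5663
  Change   -0.01443   0.01443  0.007215
  Equil    0.005041     0.987    0.5735
  solve Keq expr → x = 0.007215; check Q = 2.1990e+04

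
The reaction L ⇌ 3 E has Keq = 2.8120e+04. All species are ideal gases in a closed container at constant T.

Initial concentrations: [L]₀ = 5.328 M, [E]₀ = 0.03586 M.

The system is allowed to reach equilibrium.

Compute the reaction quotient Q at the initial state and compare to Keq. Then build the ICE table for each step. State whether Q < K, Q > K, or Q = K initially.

Q₀ = 8.6550e-06; Q < K (proceeds forward)

Q₀ = 8.6550e-06 vs Keq = 2.8120e+04 ⇒ Q<K, forward
Step 1:
                   L          E
  Initial      5.328    0.03586
  Change      -5.193      15.58
  Equil       0.1354      15.61
  solve Keq expr → x = 5.193; check Q = 2.8120e+04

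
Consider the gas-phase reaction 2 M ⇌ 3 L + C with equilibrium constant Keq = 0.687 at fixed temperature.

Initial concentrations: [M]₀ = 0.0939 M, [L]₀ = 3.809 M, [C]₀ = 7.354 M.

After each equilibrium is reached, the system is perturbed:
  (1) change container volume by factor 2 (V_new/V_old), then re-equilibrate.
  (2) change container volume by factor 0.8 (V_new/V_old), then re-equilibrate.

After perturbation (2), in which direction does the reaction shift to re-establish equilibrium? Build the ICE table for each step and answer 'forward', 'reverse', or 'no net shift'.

Q₀ = 4.6092e+04 vs Keq = 0.687 ⇒ Q>K, reverse
Step 1:
                   M          L          C
  Initial     0.0939      3.809      7.354
  Change       2.017     -3.025     -1.008
  Equil         2.11     0.7842      6.346
  solve Keq expr → x = -1.008; check Q = 0.687
Then change container volume by factor 2 (V_new/V_old).
Step 2:
                   M          L          C
  Initial      1.055     0.3921      3.173
  Change     -0.1193     0.1789    0.05964
  Equil       0.9359      0.571      3.233
  solve Keq expr → x = 0.05964; check Q = 0.687
Then change container volume by factor 0.8 (V_new/V_old).
Step 3:
                   M          L          C
  Initial       1.17     0.7138      4.041
  Change     0.05264   -0.07896   -0.02632
  Equil        1.223     0.6348      4.014
  solve Keq expr → x = -0.02632; check Q = 0.687

Direction: reverse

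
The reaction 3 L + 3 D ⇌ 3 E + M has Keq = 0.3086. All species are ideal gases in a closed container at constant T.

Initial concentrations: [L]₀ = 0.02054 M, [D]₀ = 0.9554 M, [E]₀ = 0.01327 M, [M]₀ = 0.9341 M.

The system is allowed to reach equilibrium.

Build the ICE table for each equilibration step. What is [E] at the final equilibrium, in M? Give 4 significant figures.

[E]_eq = 0.01345 M

Q₀ = 0.2888 vs Keq = 0.3086 ⇒ Q<K, forward
Step 1:
                  L         D         E         M
  Initial   0.02054    0.9554   0.01327    0.9341
  Change  -1.7662e-04 -1.7662e-04 1.7662e-04 5.8874e-05
  Equil     0.02036    0.9552   0.01345    0.9342
  solve Keq expr → x = 5.8874e-05; check Q = 0.3086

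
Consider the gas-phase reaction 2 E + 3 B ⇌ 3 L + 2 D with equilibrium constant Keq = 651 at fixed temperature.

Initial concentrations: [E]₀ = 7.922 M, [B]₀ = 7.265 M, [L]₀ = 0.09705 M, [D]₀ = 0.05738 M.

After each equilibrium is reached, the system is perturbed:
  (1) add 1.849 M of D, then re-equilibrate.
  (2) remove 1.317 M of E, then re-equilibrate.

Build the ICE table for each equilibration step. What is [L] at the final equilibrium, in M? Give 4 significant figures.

Q₀ = 1.2506e-10 vs Keq = 651 ⇒ Q<K, forward
Step 1:
                   E          B          L          D
  Initial      7.922      7.265    0.09705    0.05738
  Change       -4.28      -6.42       6.42       4.28
  Equil        3.642     0.8449      6.517      4.337
  solve Keq expr → x = 2.14; check Q = 651
Then add 1.849 M of D.
Step 2:
                   E          B          L          D
  Initial      3.642     0.8449      6.517      6.186
  Change      0.1104     0.1657    -0.1657    -0.1104
  Equil        3.752      1.011      6.351      6.076
  solve Keq expr → x = -0.05522; check Q = 651
Then remove 1.317 M of E.
Step 3:
                   E          B          L          D
  Initial      2.435      1.011      6.351      6.076
  Change       0.147     0.2206    -0.2206     -0.147
  Equil        2.582      1.231      6.131      5.929
  solve Keq expr → x = -0.07352; check Q = 651

[L]_eq = 6.131 M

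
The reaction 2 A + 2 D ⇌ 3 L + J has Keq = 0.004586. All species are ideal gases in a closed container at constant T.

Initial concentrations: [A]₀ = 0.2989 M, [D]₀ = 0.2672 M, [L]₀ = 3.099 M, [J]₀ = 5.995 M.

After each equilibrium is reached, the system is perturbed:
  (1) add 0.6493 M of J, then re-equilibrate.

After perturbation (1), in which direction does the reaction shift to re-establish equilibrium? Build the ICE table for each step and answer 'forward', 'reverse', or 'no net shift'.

Direction: reverse

Q₀ = 2.7972e+04 vs Keq = 0.004586 ⇒ Q>K, reverse
Step 1:
                    A           D           L           J
  init         0.2989      0.2672       3.099       5.995
  Δ             1.885       1.885      -2.827     -0.9424
  eq            2.184       2.152      0.2717       5.053
  solve Keq expr → x = -0.9424; check Q = 0.004586
Then add 0.6493 M of J.
Step 2:
                    A           D           L           J
  init          2.184       2.152      0.2717       5.702
  Δ          0.006432    0.006432   -0.009648   -0.003216
  eq             2.19       2.159       0.262       5.699
  solve Keq expr → x = -0.003216; check Q = 0.004586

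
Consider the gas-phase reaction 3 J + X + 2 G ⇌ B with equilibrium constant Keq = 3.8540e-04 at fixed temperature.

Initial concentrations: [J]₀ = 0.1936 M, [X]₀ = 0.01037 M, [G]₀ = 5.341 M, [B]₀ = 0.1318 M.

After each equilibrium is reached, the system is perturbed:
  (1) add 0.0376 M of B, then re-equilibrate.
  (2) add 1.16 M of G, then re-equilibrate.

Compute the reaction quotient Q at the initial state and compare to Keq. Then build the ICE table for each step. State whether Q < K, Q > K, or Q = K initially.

Q₀ = 61.4 vs Keq = 3.8540e-04 ⇒ Q>K, reverse
Step 1:
                    J           X           G           B
  init         0.1936     0.01037       5.341      0.1318
  Δ            0.3944      0.1315      0.2629     -0.1315
  eq            0.588      0.1418       5.604  3.4887e-04
  solve Keq expr → x = -0.1315; check Q = 3.8540e-04
Then add 0.0376 M of B.
Step 2:
                    J           X           G           B
  init          0.588      0.1418       5.604     0.03795
  Δ            0.1116     0.03719     0.07437    -0.03719
  eq           0.6995       0.179       5.678  7.6140e-04
  solve Keq expr → x = -0.03719; check Q = 3.8540e-04
Then add 1.16 M of G.
Step 3:
                    J           X           G           B
  init         0.6995       0.179       6.838  7.6140e-04
  Δ         -0.001007 -3.3582e-04 -6.7164e-04  3.3582e-04
  eq           0.6985      0.1787       6.838    0.001097
  solve Keq expr → x = 3.3582e-04; check Q = 3.8540e-04

Q₀ = 61.4; Q > K (proceeds reverse)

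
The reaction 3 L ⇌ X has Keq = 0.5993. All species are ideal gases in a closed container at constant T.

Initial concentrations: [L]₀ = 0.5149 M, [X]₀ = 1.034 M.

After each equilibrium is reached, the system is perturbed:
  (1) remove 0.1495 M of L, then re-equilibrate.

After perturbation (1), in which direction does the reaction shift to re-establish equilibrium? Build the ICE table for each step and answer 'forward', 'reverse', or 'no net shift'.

Q₀ = 7.574 vs Keq = 0.5993 ⇒ Q>K, reverse
Step 1:
                  L         X
  Initial    0.5149     1.034
  Change     0.6014   -0.2005
  Equil       1.116    0.8335
  solve Keq expr → x = -0.2005; check Q = 0.5993
Then remove 0.1495 M of L.
Step 2:
                  L         X
  Initial    0.9668    0.8335
  Change     0.1298  -0.04328
  Equil       1.097    0.7903
  solve Keq expr → x = -0.04328; check Q = 0.5993

Direction: reverse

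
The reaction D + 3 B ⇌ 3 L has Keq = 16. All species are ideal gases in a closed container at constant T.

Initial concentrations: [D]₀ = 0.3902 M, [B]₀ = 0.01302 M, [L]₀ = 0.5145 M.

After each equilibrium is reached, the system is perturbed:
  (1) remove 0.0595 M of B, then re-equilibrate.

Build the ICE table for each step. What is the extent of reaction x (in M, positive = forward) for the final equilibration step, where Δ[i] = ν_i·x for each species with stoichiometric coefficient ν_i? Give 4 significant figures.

x = -0.01272 M

Q₀ = 1.5814e+05 vs Keq = 16 ⇒ Q>K, reverse
Step 1:
                  D         B         L
  I          0.3902   0.01302    0.5145
  C         0.05577    0.1673   -0.1673
  E           0.446    0.1803    0.3472
  solve Keq expr → x = -0.05577; check Q = 16
Then remove 0.0595 M of B.
Step 2:
                  D         B         L
  I           0.446    0.1208    0.3472
  C         0.01272   0.03817  -0.03817
  E          0.4587     0.159     0.309
  solve Keq expr → x = -0.01272; check Q = 16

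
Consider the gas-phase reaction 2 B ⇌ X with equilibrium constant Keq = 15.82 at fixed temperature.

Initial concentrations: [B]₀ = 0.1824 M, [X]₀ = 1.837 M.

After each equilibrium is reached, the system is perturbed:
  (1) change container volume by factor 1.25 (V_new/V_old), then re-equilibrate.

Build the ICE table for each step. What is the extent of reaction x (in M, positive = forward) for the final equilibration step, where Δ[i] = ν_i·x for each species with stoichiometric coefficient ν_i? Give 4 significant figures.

Q₀ = 55.22 vs Keq = 15.82 ⇒ Q>K, reverse
Step 1:
                    B           X
  Initial      0.1824       1.837
  Change       0.1513    -0.07564
  Equil        0.3337       1.761
  solve Keq expr → x = -0.07564; check Q = 15.82
Then change container volume by factor 1.25 (V_new/V_old).
Step 2:
                    B           X
  Initial      0.2669       1.409
  Change      0.02992    -0.01496
  Equil        0.2969       1.394
  solve Keq expr → x = -0.01496; check Q = 15.82

x = -0.01496 M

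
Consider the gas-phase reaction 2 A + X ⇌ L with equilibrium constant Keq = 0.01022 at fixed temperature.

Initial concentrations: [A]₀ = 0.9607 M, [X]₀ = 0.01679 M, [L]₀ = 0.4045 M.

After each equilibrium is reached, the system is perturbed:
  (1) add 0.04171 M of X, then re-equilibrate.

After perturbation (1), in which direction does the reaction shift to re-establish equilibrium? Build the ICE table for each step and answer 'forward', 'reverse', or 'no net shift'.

Direction: forward

Q₀ = 26.1 vs Keq = 0.01022 ⇒ Q>K, reverse
Step 1:
                    A           X           L
  I            0.9607     0.01679      0.4045
  C            0.7836      0.3918     -0.3918
  E             1.744      0.4086      0.0127
  solve Keq expr → x = -0.3918; check Q = 0.01022
Then add 0.04171 M of X.
Step 2:
                    A           X           L
  I             1.744      0.4503      0.0127
  C          -0.00244    -0.00122     0.00122
  E             1.742      0.4491     0.01392
  solve Keq expr → x = 0.00122; check Q = 0.01022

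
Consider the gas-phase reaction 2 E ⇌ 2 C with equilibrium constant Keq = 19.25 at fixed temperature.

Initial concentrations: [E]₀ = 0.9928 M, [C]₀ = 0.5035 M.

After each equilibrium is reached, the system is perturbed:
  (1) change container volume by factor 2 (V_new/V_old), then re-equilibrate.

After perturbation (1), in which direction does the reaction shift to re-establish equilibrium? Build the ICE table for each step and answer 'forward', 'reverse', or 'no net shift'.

Q₀ = 0.2572 vs Keq = 19.25 ⇒ Q<K, forward
Step 1:
                  E         C
  init       0.9928    0.5035
  Δ         -0.7151    0.7151
  eq         0.2777     1.219
  solve Keq expr → x = 0.3575; check Q = 19.25
Then change container volume by factor 2 (V_new/V_old).
Step 2:
                  E         C
  init       0.1389    0.6093
  Δ               0         0
  eq         0.1389    0.6093
  solve Keq expr → x = 0; check Q = 19.25

Direction: no net shift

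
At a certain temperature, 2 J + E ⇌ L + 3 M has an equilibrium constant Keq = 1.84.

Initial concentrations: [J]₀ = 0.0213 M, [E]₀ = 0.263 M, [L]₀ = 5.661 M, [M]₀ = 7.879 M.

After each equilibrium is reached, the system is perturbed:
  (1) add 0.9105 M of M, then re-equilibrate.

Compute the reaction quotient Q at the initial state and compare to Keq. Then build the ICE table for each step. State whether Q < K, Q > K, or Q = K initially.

Q₀ = 2.3206e+07; Q > K (proceeds reverse)

Q₀ = 2.3206e+07 vs Keq = 1.84 ⇒ Q>K, reverse
Step 1:
                   J          E          L          M
  Initial     0.0213      0.263      5.661      7.879
  Change        3.66       1.83      -1.83      -5.49
  Equil        3.682      2.093      3.831      2.389
  solve Keq expr → x = -1.83; check Q = 1.84
Then add 0.9105 M of M.
Step 2:
                   J          E          L          M
  Initial      3.682      2.093      3.831      3.299
  Change      0.4062     0.2031    -0.2031    -0.6092
  Equil        4.088      2.296      3.628       2.69
  solve Keq expr → x = -0.2031; check Q = 1.84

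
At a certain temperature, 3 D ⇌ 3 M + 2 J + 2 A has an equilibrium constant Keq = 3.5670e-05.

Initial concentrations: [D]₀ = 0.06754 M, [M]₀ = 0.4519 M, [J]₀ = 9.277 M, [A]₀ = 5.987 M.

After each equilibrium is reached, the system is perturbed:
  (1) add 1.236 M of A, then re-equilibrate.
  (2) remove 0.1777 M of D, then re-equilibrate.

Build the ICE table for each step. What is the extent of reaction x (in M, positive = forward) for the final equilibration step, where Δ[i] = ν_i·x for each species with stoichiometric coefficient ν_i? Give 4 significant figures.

x = -1.2402e-04 M

Q₀ = 9.2401e+05 vs Keq = 3.5670e-05 ⇒ Q>K, reverse
Step 1:
                    D           M           J           A
  I           0.06754      0.4519       9.277       5.987
  C            0.4507     -0.4507     -0.3004     -0.3004
  E            0.5182     0.00124       8.977       5.687
  solve Keq expr → x = -0.1502; check Q = 3.5670e-05
Then add 1.236 M of A.
Step 2:
                    D           M           J           A
  I            0.5182     0.00124       8.977       6.923
  C        1.5200e-04 -1.5200e-04 -1.0133e-04 -1.0133e-04
  E            0.5184    0.001088       8.976       6.922
  solve Keq expr → x = -5.0666e-05; check Q = 3.5670e-05
Then remove 0.1777 M of D.
Step 3:
                    D           M           J           A
  I            0.3407    0.001088       8.976       6.922
  C        3.7205e-04 -3.7205e-04 -2.4803e-04 -2.4803e-04
  E             0.341  7.1559e-04       8.976       6.922
  solve Keq expr → x = -1.2402e-04; check Q = 3.5670e-05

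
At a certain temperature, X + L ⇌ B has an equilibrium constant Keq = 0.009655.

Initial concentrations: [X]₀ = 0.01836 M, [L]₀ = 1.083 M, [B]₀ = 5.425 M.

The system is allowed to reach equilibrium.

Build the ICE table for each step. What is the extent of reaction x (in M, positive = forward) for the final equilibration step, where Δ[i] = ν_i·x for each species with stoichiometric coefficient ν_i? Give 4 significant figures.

Q₀ = 272.8 vs Keq = 0.009655 ⇒ Q>K, reverse
Step 1:
                    X           L           B
  I           0.01836       1.083       5.425
  C             5.118       5.118      -5.118
  E             5.136       6.201      0.3075
  solve Keq expr → x = -5.118; check Q = 0.009655

x = -5.118 M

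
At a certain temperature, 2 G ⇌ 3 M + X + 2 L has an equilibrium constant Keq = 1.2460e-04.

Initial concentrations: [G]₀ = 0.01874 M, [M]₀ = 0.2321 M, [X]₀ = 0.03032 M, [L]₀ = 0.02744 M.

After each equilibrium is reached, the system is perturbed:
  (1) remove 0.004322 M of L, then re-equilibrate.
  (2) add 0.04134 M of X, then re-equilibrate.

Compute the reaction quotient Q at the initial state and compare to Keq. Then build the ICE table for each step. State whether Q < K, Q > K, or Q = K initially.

Q₀ = 8.1280e-04; Q > K (proceeds reverse)

Q₀ = 8.1280e-04 vs Keq = 1.2460e-04 ⇒ Q>K, reverse
Step 1:
                    G           M           X           L
  init        0.01874      0.2321     0.03032     0.02744
  Δ          0.008798     -0.0132   -0.004399   -0.008798
  eq          0.02754      0.2189     0.02592     0.01864
  solve Keq expr → x = -0.004399; check Q = 1.2460e-04
Then remove 0.004322 M of L.
Step 2:
                    G           M           X           L
  init        0.02754      0.2189     0.02592     0.01432
  Δ         -0.002153    0.003229    0.001076    0.002153
  eq          0.02539      0.2221       0.027     0.01647
  solve Keq expr → x = 0.001076; check Q = 1.2460e-04
Then add 0.04134 M of X.
Step 3:
                    G           M           X           L
  init        0.02539      0.2221     0.06834     0.01647
  Δ          0.003875   -0.005812   -0.001937   -0.003875
  eq          0.02926      0.2163      0.0664      0.0126
  solve Keq expr → x = -0.001937; check Q = 1.2460e-04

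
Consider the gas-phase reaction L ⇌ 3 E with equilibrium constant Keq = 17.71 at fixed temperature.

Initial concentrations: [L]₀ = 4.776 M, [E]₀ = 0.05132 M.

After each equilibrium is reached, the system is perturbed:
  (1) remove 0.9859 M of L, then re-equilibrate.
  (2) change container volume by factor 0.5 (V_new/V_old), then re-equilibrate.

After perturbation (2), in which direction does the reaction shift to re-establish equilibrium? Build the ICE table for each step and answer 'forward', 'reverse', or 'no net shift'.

Direction: reverse

Q₀ = 2.8301e-05 vs Keq = 17.71 ⇒ Q<K, forward
Step 1:
                   L          E
  init         4.776    0.05132
  Δ           -1.299      3.898
  eq           3.477      3.949
  solve Keq expr → x = 1.299; check Q = 17.71
Then remove 0.9859 M of L.
Step 2:
                   L          E
  init         2.491      3.949
  Δ           0.1199    -0.3596
  eq           2.611      3.589
  solve Keq expr → x = -0.1199; check Q = 17.71
Then change container volume by factor 0.5 (V_new/V_old).
Step 3:
                   L          E
  init         5.222      7.178
  Δ           0.8111     -2.433
  eq           6.033      4.745
  solve Keq expr → x = -0.8111; check Q = 17.71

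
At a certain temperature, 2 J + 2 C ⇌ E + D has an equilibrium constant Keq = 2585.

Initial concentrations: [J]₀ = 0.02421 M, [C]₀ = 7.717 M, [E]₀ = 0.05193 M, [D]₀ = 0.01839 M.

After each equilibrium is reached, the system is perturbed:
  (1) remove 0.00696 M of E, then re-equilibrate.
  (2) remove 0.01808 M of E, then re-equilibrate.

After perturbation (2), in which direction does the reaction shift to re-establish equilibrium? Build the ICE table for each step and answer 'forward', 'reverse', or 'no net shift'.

Direction: forward

Q₀ = 0.02736 vs Keq = 2585 ⇒ Q<K, forward
Step 1:
                   J          C          E          D
  Initial    0.02421      7.717    0.05193    0.01839
  Change     -0.0241    -0.0241    0.01205    0.01205
  Equil   1.1283e-04      7.693    0.06398    0.03044
  solve Keq expr → x = 0.01205; check Q = 2585
Then remove 0.00696 M of E.
Step 2:
                   J          C          E          D
  Initial 1.1283e-04      7.693    0.05702    0.03044
  Change  -6.3051e-06 -6.3051e-06 3.1525e-06 3.1525e-06
  Equil   1.0652e-04      7.693    0.05702    0.03044
  solve Keq expr → x = 3.1525e-06; check Q = 2585
Then remove 0.01808 M of E.
Step 3:
                   J          C          E          D
  Initial 1.0652e-04      7.693    0.03894    0.03044
  Change  -1.8469e-05 -1.8469e-05 9.2343e-06 9.2343e-06
  Equil   8.8052e-05      7.693    0.03895    0.03045
  solve Keq expr → x = 9.2343e-06; check Q = 2585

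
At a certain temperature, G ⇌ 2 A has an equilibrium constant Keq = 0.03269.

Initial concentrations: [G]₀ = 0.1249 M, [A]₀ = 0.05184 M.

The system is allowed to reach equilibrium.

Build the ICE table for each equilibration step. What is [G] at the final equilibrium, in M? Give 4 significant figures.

[G]_eq = 0.1196 M

Q₀ = 0.02152 vs Keq = 0.03269 ⇒ Q<K, forward
Step 1:
                    G           A
  I            0.1249     0.05184
  C         -0.005339     0.01068
  E            0.1196     0.06252
  solve Keq expr → x = 0.005339; check Q = 0.03269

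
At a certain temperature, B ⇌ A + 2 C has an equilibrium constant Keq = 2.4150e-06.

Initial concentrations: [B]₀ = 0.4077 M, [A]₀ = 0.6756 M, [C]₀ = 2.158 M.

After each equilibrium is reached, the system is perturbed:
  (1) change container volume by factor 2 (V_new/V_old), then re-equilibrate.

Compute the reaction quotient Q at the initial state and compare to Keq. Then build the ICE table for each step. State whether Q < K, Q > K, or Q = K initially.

Q₀ = 7.717; Q > K (proceeds reverse)

Q₀ = 7.717 vs Keq = 2.4150e-06 ⇒ Q>K, reverse
Step 1:
                    B           A           C
  init         0.4077      0.6756       2.158
  Δ            0.6756     -0.6756      -1.351
  eq            1.083  4.0191e-06      0.8068
  solve Keq expr → x = -0.6756; check Q = 2.4150e-06
Then change container volume by factor 2 (V_new/V_old).
Step 2:
                    B           A           C
  init         0.5416  2.0095e-06      0.4034
  Δ       -6.0280e-06  6.0280e-06  1.2056e-05
  eq           0.5416  8.0375e-06      0.4034
  solve Keq expr → x = 6.0280e-06; check Q = 2.4150e-06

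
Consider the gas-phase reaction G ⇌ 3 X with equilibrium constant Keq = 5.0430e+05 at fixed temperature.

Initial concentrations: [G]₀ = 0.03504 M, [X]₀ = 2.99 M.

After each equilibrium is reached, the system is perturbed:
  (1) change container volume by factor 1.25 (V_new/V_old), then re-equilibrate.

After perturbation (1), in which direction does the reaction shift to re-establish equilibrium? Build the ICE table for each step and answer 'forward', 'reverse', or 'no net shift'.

Direction: forward

Q₀ = 762.9 vs Keq = 5.0430e+05 ⇒ Q<K, forward
Step 1:
                  G         X
  init      0.03504      2.99
  Δ        -0.03498    0.1049
  eq      5.8785e-05     3.095
  solve Keq expr → x = 0.03498; check Q = 5.0430e+05
Then change container volume by factor 1.25 (V_new/V_old).
Step 2:
                  G         X
  init    4.7028e-05     2.476
  Δ       -1.6928e-05 5.0785e-05
  eq      3.0100e-05     2.476
  solve Keq expr → x = 1.6928e-05; check Q = 5.0430e+05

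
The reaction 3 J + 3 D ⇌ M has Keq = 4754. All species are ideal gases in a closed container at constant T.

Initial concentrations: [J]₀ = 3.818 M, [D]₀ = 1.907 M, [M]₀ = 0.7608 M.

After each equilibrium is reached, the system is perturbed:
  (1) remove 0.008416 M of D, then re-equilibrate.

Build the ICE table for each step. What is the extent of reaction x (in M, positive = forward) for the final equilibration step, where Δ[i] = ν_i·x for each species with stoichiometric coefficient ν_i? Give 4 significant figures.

Q₀ = 0.001971 vs Keq = 4754 ⇒ Q<K, forward
Step 1:
                    J           D           M
  Initial       3.818       1.907      0.7608
  Change       -1.873      -1.873      0.6243
  Equil         1.945     0.03408       1.385
  solve Keq expr → x = 0.6243; check Q = 4754
Then remove 0.008416 M of D.
Step 2:
                    J           D           M
  Initial       1.945     0.02567       1.385
  Change      0.00825     0.00825    -0.00275
  Equil         1.953     0.03392       1.382
  solve Keq expr → x = -0.00275; check Q = 4754

x = -0.00275 M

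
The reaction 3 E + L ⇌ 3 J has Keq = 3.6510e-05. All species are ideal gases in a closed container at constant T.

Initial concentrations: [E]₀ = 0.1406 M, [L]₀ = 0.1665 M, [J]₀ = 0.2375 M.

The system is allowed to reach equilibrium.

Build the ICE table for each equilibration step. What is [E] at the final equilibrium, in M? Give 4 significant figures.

Q₀ = 28.95 vs Keq = 3.6510e-05 ⇒ Q>K, reverse
Step 1:
                   E          L          J
  I           0.1406     0.1665     0.2375
  C           0.2298    0.07661    -0.2298
  E           0.3704     0.2431    0.00767
  solve Keq expr → x = -0.07661; check Q = 3.6510e-05

[E]_eq = 0.3704 M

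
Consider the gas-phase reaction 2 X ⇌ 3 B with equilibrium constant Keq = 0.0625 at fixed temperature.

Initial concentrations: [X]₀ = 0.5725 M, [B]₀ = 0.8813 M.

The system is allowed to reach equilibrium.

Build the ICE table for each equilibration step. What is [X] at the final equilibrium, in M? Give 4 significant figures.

[X]_eq = 0.9113 M

Q₀ = 2.088 vs Keq = 0.0625 ⇒ Q>K, reverse
Step 1:
                    X           B
  init         0.5725      0.8813
  Δ            0.3388     -0.5083
  eq           0.9113       0.373
  solve Keq expr → x = -0.1694; check Q = 0.0625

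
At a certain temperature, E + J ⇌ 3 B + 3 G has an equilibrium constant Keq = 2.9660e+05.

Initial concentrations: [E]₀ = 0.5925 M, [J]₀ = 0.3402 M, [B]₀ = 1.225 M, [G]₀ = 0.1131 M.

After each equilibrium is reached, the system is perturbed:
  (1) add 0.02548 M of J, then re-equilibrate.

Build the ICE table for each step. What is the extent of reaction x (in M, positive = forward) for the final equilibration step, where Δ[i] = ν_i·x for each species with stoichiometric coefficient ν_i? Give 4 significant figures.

Q₀ = 0.01319 vs Keq = 2.9660e+05 ⇒ Q<K, forward
Step 1:
                  E         J         B         G
  I          0.5925    0.3402     1.225    0.1131
  C           -0.34     -0.34      1.02      1.02
  E          0.2525 2.1973e-04     2.245     1.133
  solve Keq expr → x = 0.34; check Q = 2.9660e+05
Then add 0.02548 M of J.
Step 2:
                  E         J         B         G
  I          0.2525    0.0257     2.245     1.133
  C        -0.02537  -0.02537   0.07611   0.07611
  E          0.2271 3.2811e-04     2.321     1.209
  solve Keq expr → x = 0.02537; check Q = 2.9660e+05

x = 0.02537 M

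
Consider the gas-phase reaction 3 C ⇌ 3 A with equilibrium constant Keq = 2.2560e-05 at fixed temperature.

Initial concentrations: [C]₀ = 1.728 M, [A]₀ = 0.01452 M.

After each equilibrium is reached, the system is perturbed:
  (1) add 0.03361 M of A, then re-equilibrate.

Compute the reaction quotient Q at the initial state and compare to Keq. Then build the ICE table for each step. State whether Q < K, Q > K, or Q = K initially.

Q₀ = 5.9329e-07; Q < K (proceeds forward)

Q₀ = 5.9329e-07 vs Keq = 2.2560e-05 ⇒ Q<K, forward
Step 1:
                  C         A
  init        1.728   0.01452
  Δ        -0.03336   0.03336
  eq          1.695   0.04788
  solve Keq expr → x = 0.01112; check Q = 2.2560e-05
Then add 0.03361 M of A.
Step 2:
                  C         A
  init        1.695   0.08149
  Δ         0.03269  -0.03269
  eq          1.727   0.04881
  solve Keq expr → x = -0.0109; check Q = 2.2560e-05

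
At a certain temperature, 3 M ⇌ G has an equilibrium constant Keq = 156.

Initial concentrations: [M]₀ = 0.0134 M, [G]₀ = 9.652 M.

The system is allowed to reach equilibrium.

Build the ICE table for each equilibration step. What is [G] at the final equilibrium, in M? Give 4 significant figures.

Q₀ = 4.0115e+06 vs Keq = 156 ⇒ Q>K, reverse
Step 1:
                  M         G
  Initial    0.0134     9.652
  Change     0.3804   -0.1268
  Equil      0.3938     9.525
  solve Keq expr → x = -0.1268; check Q = 156

[G]_eq = 9.525 M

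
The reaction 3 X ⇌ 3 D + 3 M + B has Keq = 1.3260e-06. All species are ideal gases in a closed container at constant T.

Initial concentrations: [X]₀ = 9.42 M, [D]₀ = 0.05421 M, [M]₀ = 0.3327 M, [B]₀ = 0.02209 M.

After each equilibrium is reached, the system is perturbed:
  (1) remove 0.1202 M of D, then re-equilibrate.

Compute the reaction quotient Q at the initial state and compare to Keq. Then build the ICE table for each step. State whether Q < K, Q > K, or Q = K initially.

Q₀ = 1.5504e-10; Q < K (proceeds forward)

Q₀ = 1.5504e-10 vs Keq = 1.3260e-06 ⇒ Q<K, forward
Step 1:
                   X          D          M          B
  Initial       9.42    0.05421     0.3327    0.02209
  Change     -0.2813     0.2813     0.2813    0.09375
  Equil        9.139     0.3355      0.614     0.1158
  solve Keq expr → x = 0.09375; check Q = 1.3260e-06
Then remove 0.1202 M of D.
Step 2:
                   X          D          M          B
  Initial      9.139     0.2153      0.614     0.1158
  Change     -0.0675     0.0675     0.0675     0.0225
  Equil        9.071     0.2828     0.6815     0.1383
  solve Keq expr → x = 0.0225; check Q = 1.3260e-06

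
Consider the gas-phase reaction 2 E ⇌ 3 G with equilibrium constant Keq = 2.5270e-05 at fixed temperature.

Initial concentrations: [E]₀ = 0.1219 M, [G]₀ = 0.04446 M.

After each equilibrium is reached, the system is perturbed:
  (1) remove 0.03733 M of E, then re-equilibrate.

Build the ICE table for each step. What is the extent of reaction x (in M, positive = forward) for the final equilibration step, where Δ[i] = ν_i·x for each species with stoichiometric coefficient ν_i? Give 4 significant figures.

x = -4.7164e-04 M

Q₀ = 0.005914 vs Keq = 2.5270e-05 ⇒ Q>K, reverse
Step 1:
                  E         G
  Initial    0.1219   0.04446
  Change    0.02421  -0.03632
  Equil      0.1461  0.008141
  solve Keq expr → x = -0.01211; check Q = 2.5270e-05
Then remove 0.03733 M of E.
Step 2:
                  E         G
  Initial    0.1088  0.008141
  Change  9.4328e-04 -0.001415
  Equil      0.1097  0.006726
  solve Keq expr → x = -4.7164e-04; check Q = 2.5270e-05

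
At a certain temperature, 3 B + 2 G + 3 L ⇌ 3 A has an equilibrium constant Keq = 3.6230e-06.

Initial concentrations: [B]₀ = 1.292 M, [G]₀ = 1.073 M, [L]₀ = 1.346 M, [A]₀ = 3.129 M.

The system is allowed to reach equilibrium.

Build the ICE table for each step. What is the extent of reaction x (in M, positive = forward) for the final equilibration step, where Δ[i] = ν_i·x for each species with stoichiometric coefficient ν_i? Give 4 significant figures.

Q₀ = 5.059 vs Keq = 3.6230e-06 ⇒ Q>K, reverse
Step 1:
                    B           G           L           A
  init          1.292       1.073       1.346       3.129
  Δ             2.645       1.764       2.645      -2.645
  eq            3.937       2.837       3.991      0.4837
  solve Keq expr → x = -0.8818; check Q = 3.6230e-06

x = -0.8818 M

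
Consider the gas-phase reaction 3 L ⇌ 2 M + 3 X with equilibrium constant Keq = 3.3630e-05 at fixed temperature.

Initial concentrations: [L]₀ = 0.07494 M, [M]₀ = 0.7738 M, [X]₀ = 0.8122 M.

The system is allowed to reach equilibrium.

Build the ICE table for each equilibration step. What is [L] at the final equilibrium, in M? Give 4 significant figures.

Q₀ = 762.3 vs Keq = 3.3630e-05 ⇒ Q>K, reverse
Step 1:
                  L         M         X
  I         0.07494    0.7738    0.8122
  C          0.7492   -0.4995   -0.7492
  E          0.8241    0.2743   0.06301
  solve Keq expr → x = -0.2497; check Q = 3.3630e-05

[L]_eq = 0.8241 M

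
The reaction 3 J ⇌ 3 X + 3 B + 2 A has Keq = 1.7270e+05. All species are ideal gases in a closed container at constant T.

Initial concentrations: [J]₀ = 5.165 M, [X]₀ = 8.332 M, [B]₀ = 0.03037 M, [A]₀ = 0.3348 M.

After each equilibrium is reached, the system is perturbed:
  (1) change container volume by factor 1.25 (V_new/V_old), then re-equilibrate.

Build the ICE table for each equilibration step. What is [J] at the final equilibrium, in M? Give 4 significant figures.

Q₀ = 1.3181e-05 vs Keq = 1.7270e+05 ⇒ Q<K, forward
Step 1:
                  J         X         B         A
  Initial     5.165     8.332   0.03037    0.3348
  Change     -3.624     3.624     3.624     2.416
  Equil       1.541     11.96     3.655     2.751
  solve Keq expr → x = 1.208; check Q = 1.7270e+05
Then change container volume by factor 1.25 (V_new/V_old).
Step 2:
                  J         X         B         A
  Initial     1.232     9.565     2.924     2.201
  Change     -0.243     0.243     0.243     0.162
  Equil      0.9895     9.808     3.167     2.363
  solve Keq expr → x = 0.08101; check Q = 1.7270e+05

[J]_eq = 0.9895 M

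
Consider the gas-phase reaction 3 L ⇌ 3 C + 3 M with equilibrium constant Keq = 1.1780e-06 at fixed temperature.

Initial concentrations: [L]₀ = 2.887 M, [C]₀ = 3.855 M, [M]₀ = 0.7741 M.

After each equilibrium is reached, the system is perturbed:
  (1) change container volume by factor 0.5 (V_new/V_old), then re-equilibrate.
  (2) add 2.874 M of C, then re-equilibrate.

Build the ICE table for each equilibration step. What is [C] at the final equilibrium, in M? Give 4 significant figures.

[C]_eq = 9.044 M

Q₀ = 1.104 vs Keq = 1.1780e-06 ⇒ Q>K, reverse
Step 1:
                   L          C          M
  init         2.887      3.855     0.7741
  Δ           0.7616    -0.7616    -0.7616
  eq           3.649      3.093    0.01246
  solve Keq expr → x = -0.2539; check Q = 1.1780e-06
Then change container volume by factor 0.5 (V_new/V_old).
Step 2:
                   L          C          M
  init         7.297      6.187    0.02491
  Δ          0.01241   -0.01241   -0.01241
  eq            7.31      6.174     0.0125
  solve Keq expr → x = -0.004137; check Q = 1.1780e-06
Then add 2.874 M of C.
Step 3:
                   L          C          M
  init          7.31      9.048     0.0125
  Δ         0.003963  -0.003963  -0.003963
  eq           7.314      9.044    0.00854
  solve Keq expr → x = -0.001321; check Q = 1.1780e-06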